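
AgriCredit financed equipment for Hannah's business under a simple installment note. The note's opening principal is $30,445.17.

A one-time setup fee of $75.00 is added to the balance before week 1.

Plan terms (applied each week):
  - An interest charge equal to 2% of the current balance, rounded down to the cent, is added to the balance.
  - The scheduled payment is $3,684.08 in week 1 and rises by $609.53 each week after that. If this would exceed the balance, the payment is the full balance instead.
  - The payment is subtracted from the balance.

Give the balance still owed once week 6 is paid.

$1,740.56

Week 1: $30,520.17 +$610.40 interest = $31,130.57; pay $3,684.08 → $27,446.49
Week 2: $27,446.49 +$548.92 interest = $27,995.41; pay $4,293.61 → $23,701.80
Week 3: $23,701.80 +$474.03 interest = $24,175.83; pay $4,903.14 → $19,272.69
Week 4: $19,272.69 +$385.45 interest = $19,658.14; pay $5,512.67 → $14,145.47
Week 5: $14,145.47 +$282.90 interest = $14,428.37; pay $6,122.20 → $8,306.17
Week 6: $8,306.17 +$166.12 interest = $8,472.29; pay $6,731.73 → $1,740.56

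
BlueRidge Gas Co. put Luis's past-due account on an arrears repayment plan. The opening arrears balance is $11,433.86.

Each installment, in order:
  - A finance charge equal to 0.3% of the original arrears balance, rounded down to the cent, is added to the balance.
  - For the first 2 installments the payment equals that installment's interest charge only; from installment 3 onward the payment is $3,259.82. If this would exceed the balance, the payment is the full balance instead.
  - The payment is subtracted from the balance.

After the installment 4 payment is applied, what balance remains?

# | Opening | Interest | Payment | End bal
1 | $11,433.86 | $34.30 | $34.30 | $11,433.86
2 | $11,433.86 | $34.30 | $34.30 | $11,433.86
3 | $11,433.86 | $34.30 | $3,259.82 | $8,208.34
4 | $8,208.34 | $34.30 | $3,259.82 | $4,982.82

$4,982.82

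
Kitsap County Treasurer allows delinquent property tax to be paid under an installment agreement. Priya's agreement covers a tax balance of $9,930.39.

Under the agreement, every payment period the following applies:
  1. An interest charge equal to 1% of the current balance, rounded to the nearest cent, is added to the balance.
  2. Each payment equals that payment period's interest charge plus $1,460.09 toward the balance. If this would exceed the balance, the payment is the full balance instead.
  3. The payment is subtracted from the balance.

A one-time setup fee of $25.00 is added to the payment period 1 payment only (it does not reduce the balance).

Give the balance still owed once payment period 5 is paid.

Payment period 1: opening $9,930.39; interest $99.30 → $10,029.69; payment $1,559.39 (+ $25.00 fee); balance $8,470.30
Payment period 2: opening $8,470.30; interest $84.70 → $8,555.00; payment $1,544.79; balance $7,010.21
Payment period 3: opening $7,010.21; interest $70.10 → $7,080.31; payment $1,530.19; balance $5,550.12
Payment period 4: opening $5,550.12; interest $55.50 → $5,605.62; payment $1,515.59; balance $4,090.03
Payment period 5: opening $4,090.03; interest $40.90 → $4,130.93; payment $1,500.99; balance $2,629.94

$2,629.94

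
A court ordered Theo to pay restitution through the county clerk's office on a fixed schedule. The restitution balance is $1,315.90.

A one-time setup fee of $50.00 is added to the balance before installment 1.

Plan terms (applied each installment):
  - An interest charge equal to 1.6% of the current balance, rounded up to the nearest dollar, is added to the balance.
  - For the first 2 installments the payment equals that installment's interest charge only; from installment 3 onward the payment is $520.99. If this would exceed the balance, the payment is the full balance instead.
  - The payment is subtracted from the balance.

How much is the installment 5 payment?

$365.92

Installment 1: opening $1,365.90; interest $22.00 → $1,387.90; payment $22.00; balance $1,365.90
Installment 2: opening $1,365.90; interest $22.00 → $1,387.90; payment $22.00; balance $1,365.90
Installment 3: opening $1,365.90; interest $22.00 → $1,387.90; payment $520.99; balance $866.91
Installment 4: opening $866.91; interest $14.00 → $880.91; payment $520.99; balance $359.92
Installment 5: opening $359.92; interest $6.00 → $365.92; payment $365.92; balance $0.00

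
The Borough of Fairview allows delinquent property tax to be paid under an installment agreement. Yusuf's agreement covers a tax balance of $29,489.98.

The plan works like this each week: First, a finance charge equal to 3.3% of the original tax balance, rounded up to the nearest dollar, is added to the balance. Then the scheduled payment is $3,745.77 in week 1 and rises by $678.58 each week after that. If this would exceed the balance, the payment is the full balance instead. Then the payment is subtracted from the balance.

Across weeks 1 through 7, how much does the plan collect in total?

$36,307.98

Week 1: opening $29,489.98; interest $974.00 → $30,463.98; payment $3,745.77; balance $26,718.21
Week 2: opening $26,718.21; interest $974.00 → $27,692.21; payment $4,424.35; balance $23,267.86
Week 3: opening $23,267.86; interest $974.00 → $24,241.86; payment $5,102.93; balance $19,138.93
Week 4: opening $19,138.93; interest $974.00 → $20,112.93; payment $5,781.51; balance $14,331.42
Week 5: opening $14,331.42; interest $974.00 → $15,305.42; payment $6,460.09; balance $8,845.33
Week 6: opening $8,845.33; interest $974.00 → $9,819.33; payment $7,138.67; balance $2,680.66
Week 7: opening $2,680.66; interest $974.00 → $3,654.66; payment $3,654.66; balance $0.00
Total paid: $36,307.98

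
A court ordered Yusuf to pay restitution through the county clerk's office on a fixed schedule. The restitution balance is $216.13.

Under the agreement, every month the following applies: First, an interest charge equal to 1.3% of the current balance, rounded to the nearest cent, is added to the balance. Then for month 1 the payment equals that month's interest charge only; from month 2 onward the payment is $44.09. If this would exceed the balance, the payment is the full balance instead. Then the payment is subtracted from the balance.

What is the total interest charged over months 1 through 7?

Month 1: opening $216.13; interest $2.81 → $218.94; payment $2.81; balance $216.13
Month 2: opening $216.13; interest $2.81 → $218.94; payment $44.09; balance $174.85
Month 3: opening $174.85; interest $2.27 → $177.12; payment $44.09; balance $133.03
Month 4: opening $133.03; interest $1.73 → $134.76; payment $44.09; balance $90.67
Month 5: opening $90.67; interest $1.18 → $91.85; payment $44.09; balance $47.76
Month 6: opening $47.76; interest $0.62 → $48.38; payment $44.09; balance $4.29
Month 7: opening $4.29; interest $0.06 → $4.35; payment $4.35; balance $0.00
Total interest: $2.81 + $2.81 + $2.27 + $1.73 + $1.18 + $0.62 + $0.06 = $11.48

$11.48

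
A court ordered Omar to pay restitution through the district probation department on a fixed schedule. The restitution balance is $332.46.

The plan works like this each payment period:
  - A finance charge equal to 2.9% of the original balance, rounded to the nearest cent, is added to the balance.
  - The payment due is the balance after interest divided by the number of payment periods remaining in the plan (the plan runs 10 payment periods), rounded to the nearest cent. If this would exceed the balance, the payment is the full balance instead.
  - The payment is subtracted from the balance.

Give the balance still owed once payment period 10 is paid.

$0.00

Payment period 1: opening $332.46; interest $9.64 → $342.10; payment $34.21; balance $307.89
Payment period 2: opening $307.89; interest $9.64 → $317.53; payment $35.28; balance $282.25
Payment period 3: opening $282.25; interest $9.64 → $291.89; payment $36.49; balance $255.40
Payment period 4: opening $255.40; interest $9.64 → $265.04; payment $37.86; balance $227.18
Payment period 5: opening $227.18; interest $9.64 → $236.82; payment $39.47; balance $197.35
Payment period 6: opening $197.35; interest $9.64 → $206.99; payment $41.40; balance $165.59
Payment period 7: opening $165.59; interest $9.64 → $175.23; payment $43.81; balance $131.42
Payment period 8: opening $131.42; interest $9.64 → $141.06; payment $47.02; balance $94.04
Payment period 9: opening $94.04; interest $9.64 → $103.68; payment $51.84; balance $51.84
Payment period 10: opening $51.84; interest $9.64 → $61.48; payment $61.48; balance $0.00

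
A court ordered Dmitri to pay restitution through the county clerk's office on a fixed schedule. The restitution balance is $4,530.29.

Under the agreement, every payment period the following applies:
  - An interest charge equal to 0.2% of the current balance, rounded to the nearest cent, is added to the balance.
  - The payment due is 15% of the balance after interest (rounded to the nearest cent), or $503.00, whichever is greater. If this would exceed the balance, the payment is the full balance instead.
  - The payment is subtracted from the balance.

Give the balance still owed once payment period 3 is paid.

$2,789.81

Payment period 1: opening $4,530.29; interest $9.06 → $4,539.35; payment $680.90; balance $3,858.45
Payment period 2: opening $3,858.45; interest $7.72 → $3,866.17; payment $579.93; balance $3,286.24
Payment period 3: opening $3,286.24; interest $6.57 → $3,292.81; payment $503.00; balance $2,789.81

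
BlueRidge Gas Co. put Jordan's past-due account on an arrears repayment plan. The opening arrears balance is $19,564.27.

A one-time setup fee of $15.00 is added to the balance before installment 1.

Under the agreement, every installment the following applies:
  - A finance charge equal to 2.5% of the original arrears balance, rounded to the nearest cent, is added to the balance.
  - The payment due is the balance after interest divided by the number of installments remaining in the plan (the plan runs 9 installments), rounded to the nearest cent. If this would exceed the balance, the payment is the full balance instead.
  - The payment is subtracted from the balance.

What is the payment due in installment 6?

$2,662.45

# | Opening | Interest | Payment | End bal
1 | $19,579.27 | $489.11 | $2,229.82 | $17,838.56
2 | $17,838.56 | $489.11 | $2,290.96 | $16,036.71
3 | $16,036.71 | $489.11 | $2,360.83 | $14,164.99
4 | $14,164.99 | $489.11 | $2,442.35 | $12,211.75
5 | $12,211.75 | $489.11 | $2,540.17 | $10,160.69
6 | $10,160.69 | $489.11 | $2,662.45 | $7,987.35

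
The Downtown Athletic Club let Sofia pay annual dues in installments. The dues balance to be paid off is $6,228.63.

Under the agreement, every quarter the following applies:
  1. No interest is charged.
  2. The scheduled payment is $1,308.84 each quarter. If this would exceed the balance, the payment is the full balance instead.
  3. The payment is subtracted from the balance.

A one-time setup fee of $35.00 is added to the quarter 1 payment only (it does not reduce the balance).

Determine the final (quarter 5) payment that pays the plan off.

Quarter 1: opening $6,228.63; payment $1,308.84 (+ $35.00 fee); balance $4,919.79
Quarter 2: opening $4,919.79; payment $1,308.84; balance $3,610.95
Quarter 3: opening $3,610.95; payment $1,308.84; balance $2,302.11
Quarter 4: opening $2,302.11; payment $1,308.84; balance $993.27
Quarter 5: opening $993.27; payment $993.27; balance $0.00

$993.27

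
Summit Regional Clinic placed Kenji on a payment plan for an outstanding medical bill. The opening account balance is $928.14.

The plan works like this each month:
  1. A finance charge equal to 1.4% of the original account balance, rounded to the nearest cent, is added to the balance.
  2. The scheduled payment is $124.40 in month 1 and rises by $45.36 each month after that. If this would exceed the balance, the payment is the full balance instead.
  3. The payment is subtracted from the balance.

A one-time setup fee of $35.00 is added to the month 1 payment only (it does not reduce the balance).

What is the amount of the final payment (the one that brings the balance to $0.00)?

$223.33

Month 1: opening $928.14; interest $12.99 → $941.13; payment $124.40 (+ $35.00 fee); balance $816.73
Month 2: opening $816.73; interest $12.99 → $829.72; payment $169.76; balance $659.96
Month 3: opening $659.96; interest $12.99 → $672.95; payment $215.12; balance $457.83
Month 4: opening $457.83; interest $12.99 → $470.82; payment $260.48; balance $210.34
Month 5: opening $210.34; interest $12.99 → $223.33; payment $223.33; balance $0.00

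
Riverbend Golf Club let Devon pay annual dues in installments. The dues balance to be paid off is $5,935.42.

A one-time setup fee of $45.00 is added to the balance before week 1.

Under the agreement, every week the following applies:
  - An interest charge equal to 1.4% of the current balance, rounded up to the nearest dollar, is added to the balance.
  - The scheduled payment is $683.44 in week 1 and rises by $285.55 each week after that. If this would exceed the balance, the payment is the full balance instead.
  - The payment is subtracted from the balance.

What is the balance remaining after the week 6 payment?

$0.00

Week 1: $5,980.42 +$84.00 interest = $6,064.42; pay $683.44 → $5,380.98
Week 2: $5,380.98 +$76.00 interest = $5,456.98; pay $968.99 → $4,487.99
Week 3: $4,487.99 +$63.00 interest = $4,550.99; pay $1,254.54 → $3,296.45
Week 4: $3,296.45 +$47.00 interest = $3,343.45; pay $1,540.09 → $1,803.36
Week 5: $1,803.36 +$26.00 interest = $1,829.36; pay $1,825.64 → $3.72
Week 6: $3.72 +$1.00 interest = $4.72; pay $4.72 → $0.00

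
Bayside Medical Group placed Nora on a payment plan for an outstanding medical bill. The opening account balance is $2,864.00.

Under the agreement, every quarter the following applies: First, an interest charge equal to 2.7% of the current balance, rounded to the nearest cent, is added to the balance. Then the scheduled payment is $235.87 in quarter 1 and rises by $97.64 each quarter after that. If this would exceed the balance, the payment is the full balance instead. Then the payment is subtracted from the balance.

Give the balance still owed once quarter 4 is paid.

Quarter 1: opening $2,864.00; interest $77.33 → $2,941.33; payment $235.87; balance $2,705.46
Quarter 2: opening $2,705.46; interest $73.05 → $2,778.51; payment $333.51; balance $2,445.00
Quarter 3: opening $2,445.00; interest $66.02 → $2,511.02; payment $431.15; balance $2,079.87
Quarter 4: opening $2,079.87; interest $56.16 → $2,136.03; payment $528.79; balance $1,607.24

$1,607.24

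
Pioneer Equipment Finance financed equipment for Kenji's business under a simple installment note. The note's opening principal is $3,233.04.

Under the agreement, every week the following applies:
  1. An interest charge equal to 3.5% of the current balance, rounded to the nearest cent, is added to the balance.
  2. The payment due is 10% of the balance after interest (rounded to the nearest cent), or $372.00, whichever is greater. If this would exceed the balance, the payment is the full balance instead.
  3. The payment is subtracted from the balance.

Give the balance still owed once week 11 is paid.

Week 1: $3,233.04 +$113.16 interest = $3,346.20; pay $372.00 → $2,974.20
Week 2: $2,974.20 +$104.10 interest = $3,078.30; pay $372.00 → $2,706.30
Week 3: $2,706.30 +$94.72 interest = $2,801.02; pay $372.00 → $2,429.02
Week 4: $2,429.02 +$85.02 interest = $2,514.04; pay $372.00 → $2,142.04
Week 5: $2,142.04 +$74.97 interest = $2,217.01; pay $372.00 → $1,845.01
Week 6: $1,845.01 +$64.58 interest = $1,909.59; pay $372.00 → $1,537.59
Week 7: $1,537.59 +$53.82 interest = $1,591.41; pay $372.00 → $1,219.41
Week 8: $1,219.41 +$42.68 interest = $1,262.09; pay $372.00 → $890.09
Week 9: $890.09 +$31.15 interest = $921.24; pay $372.00 → $549.24
Week 10: $549.24 +$19.22 interest = $568.46; pay $372.00 → $196.46
Week 11: $196.46 +$6.88 interest = $203.34; pay $203.34 → $0.00

$0.00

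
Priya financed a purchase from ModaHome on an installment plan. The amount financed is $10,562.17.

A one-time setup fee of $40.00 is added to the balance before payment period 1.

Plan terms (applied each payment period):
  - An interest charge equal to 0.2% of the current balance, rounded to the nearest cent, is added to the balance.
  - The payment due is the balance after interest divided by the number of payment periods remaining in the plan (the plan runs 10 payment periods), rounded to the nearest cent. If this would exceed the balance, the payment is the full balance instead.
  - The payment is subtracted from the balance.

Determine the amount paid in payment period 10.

# | Opening | Interest | Payment | End bal
1 | $10,602.17 | $21.20 | $1,062.34 | $9,561.03
2 | $9,561.03 | $19.12 | $1,064.46 | $8,515.69
3 | $8,515.69 | $17.03 | $1,066.59 | $7,466.13
4 | $7,466.13 | $14.93 | $1,068.72 | $6,412.34
5 | $6,412.34 | $12.82 | $1,070.86 | $5,354.30
6 | $5,354.30 | $10.71 | $1,073.00 | $4,292.01
7 | $4,292.01 | $8.58 | $1,075.15 | $3,225.44
8 | $3,225.44 | $6.45 | $1,077.30 | $2,154.59
9 | $2,154.59 | $4.31 | $1,079.45 | $1,079.45
10 | $1,079.45 | $2.16 | $1,081.61 | $0.00

$1,081.61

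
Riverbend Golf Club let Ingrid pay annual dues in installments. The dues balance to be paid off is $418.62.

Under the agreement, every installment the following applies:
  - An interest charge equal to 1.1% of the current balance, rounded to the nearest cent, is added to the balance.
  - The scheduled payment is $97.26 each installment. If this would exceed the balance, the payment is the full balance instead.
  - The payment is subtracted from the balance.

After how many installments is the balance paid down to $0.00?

Installment 1: opening $418.62; interest $4.60 → $423.22; payment $97.26; balance $325.96
Installment 2: opening $325.96; interest $3.59 → $329.55; payment $97.26; balance $232.29
Installment 3: opening $232.29; interest $2.56 → $234.85; payment $97.26; balance $137.59
Installment 4: opening $137.59; interest $1.51 → $139.10; payment $97.26; balance $41.84
Installment 5: opening $41.84; interest $0.46 → $42.30; payment $42.30; balance $0.00
Balance reaches $0.00 in installment 5.

5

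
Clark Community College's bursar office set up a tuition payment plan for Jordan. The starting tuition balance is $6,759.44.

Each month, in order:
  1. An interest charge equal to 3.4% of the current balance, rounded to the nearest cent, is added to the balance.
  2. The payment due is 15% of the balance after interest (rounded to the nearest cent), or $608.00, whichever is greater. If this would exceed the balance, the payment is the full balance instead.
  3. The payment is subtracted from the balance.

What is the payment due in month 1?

Month 1: $6,759.44 +$229.82 interest = $6,989.26; pay $1,048.39 → $5,940.87

$1,048.39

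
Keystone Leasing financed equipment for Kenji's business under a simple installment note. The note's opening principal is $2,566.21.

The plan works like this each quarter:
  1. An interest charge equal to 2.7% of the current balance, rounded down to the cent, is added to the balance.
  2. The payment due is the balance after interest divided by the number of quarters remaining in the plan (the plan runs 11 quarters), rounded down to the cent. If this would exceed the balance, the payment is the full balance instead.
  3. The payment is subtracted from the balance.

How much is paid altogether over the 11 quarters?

Quarter 1: opening $2,566.21; interest $69.28 → $2,635.49; payment $239.59; balance $2,395.90
Quarter 2: opening $2,395.90; interest $64.68 → $2,460.58; payment $246.05; balance $2,214.53
Quarter 3: opening $2,214.53; interest $59.79 → $2,274.32; payment $252.70; balance $2,021.62
Quarter 4: opening $2,021.62; interest $54.58 → $2,076.20; payment $259.52; balance $1,816.68
Quarter 5: opening $1,816.68; interest $49.05 → $1,865.73; payment $266.53; balance $1,599.20
Quarter 6: opening $1,599.20; interest $43.17 → $1,642.37; payment $273.72; balance $1,368.65
Quarter 7: opening $1,368.65; interest $36.95 → $1,405.60; payment $281.12; balance $1,124.48
Quarter 8: opening $1,124.48; interest $30.36 → $1,154.84; payment $288.71; balance $866.13
Quarter 9: opening $866.13; interest $23.38 → $889.51; payment $296.50; balance $593.01
Quarter 10: opening $593.01; interest $16.01 → $609.02; payment $304.51; balance $304.51
Quarter 11: opening $304.51; interest $8.22 → $312.73; payment $312.73; balance $0.00
Total paid: $3,021.68

$3,021.68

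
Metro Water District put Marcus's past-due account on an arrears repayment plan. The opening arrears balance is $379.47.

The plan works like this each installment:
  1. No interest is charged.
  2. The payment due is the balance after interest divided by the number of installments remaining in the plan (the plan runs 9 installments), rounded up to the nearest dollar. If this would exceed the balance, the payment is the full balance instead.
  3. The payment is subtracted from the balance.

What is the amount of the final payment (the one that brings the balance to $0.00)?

Installment 1: $379.47 − $43.00 → $336.47
Installment 2: $336.47 − $43.00 → $293.47
Installment 3: $293.47 − $42.00 → $251.47
Installment 4: $251.47 − $42.00 → $209.47
Installment 5: $209.47 − $42.00 → $167.47
Installment 6: $167.47 − $42.00 → $125.47
Installment 7: $125.47 − $42.00 → $83.47
Installment 8: $83.47 − $42.00 → $41.47
Installment 9: $41.47 − $41.47 → $0.00

$41.47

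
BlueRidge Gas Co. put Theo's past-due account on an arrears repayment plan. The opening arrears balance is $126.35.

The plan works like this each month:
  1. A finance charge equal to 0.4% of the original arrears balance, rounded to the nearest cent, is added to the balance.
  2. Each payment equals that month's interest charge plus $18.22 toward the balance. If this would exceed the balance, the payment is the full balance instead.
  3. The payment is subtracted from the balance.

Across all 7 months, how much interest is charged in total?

# | Opening | Interest | Payment | End bal
1 | $126.35 | $0.51 | $18.73 | $108.13
2 | $108.13 | $0.51 | $18.73 | $89.91
3 | $89.91 | $0.51 | $18.73 | $71.69
4 | $71.69 | $0.51 | $18.73 | $53.47
5 | $53.47 | $0.51 | $18.73 | $35.25
6 | $35.25 | $0.51 | $18.73 | $17.03
7 | $17.03 | $0.51 | $17.54 | $0.00
Total interest: $0.51 + $0.51 + $0.51 + $0.51 + $0.51 + $0.51 + $0.51 = $3.57

$3.57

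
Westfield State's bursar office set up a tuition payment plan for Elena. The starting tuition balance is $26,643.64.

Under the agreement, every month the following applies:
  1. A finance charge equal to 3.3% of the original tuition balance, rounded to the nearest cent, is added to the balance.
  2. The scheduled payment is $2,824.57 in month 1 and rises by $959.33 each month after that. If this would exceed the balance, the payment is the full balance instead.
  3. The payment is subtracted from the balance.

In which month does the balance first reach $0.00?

7

Month 1: opening $26,643.64; interest $879.24 → $27,522.88; payment $2,824.57; balance $24,698.31
Month 2: opening $24,698.31; interest $879.24 → $25,577.55; payment $3,783.90; balance $21,793.65
Month 3: opening $21,793.65; interest $879.24 → $22,672.89; payment $4,743.23; balance $17,929.66
Month 4: opening $17,929.66; interest $879.24 → $18,808.90; payment $5,702.56; balance $13,106.34
Month 5: opening $13,106.34; interest $879.24 → $13,985.58; payment $6,661.89; balance $7,323.69
Month 6: opening $7,323.69; interest $879.24 → $8,202.93; payment $7,621.22; balance $581.71
Month 7: opening $581.71; interest $879.24 → $1,460.95; payment $1,460.95; balance $0.00
Balance reaches $0.00 in month 7.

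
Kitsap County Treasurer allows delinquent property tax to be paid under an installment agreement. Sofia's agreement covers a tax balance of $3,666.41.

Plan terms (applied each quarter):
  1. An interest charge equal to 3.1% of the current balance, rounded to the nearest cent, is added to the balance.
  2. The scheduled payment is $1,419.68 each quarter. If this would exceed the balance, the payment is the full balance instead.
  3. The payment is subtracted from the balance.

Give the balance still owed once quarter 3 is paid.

Quarter 1: opening $3,666.41; interest $113.66 → $3,780.07; payment $1,419.68; balance $2,360.39
Quarter 2: opening $2,360.39; interest $73.17 → $2,433.56; payment $1,419.68; balance $1,013.88
Quarter 3: opening $1,013.88; interest $31.43 → $1,045.31; payment $1,045.31; balance $0.00

$0.00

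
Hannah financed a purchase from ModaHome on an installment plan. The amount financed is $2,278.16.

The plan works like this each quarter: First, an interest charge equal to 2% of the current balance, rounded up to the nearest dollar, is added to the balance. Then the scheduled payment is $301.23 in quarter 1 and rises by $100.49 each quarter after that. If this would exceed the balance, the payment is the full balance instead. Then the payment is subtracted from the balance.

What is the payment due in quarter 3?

Quarter 1: opening $2,278.16; interest $46.00 → $2,324.16; payment $301.23; balance $2,022.93
Quarter 2: opening $2,022.93; interest $41.00 → $2,063.93; payment $401.72; balance $1,662.21
Quarter 3: opening $1,662.21; interest $34.00 → $1,696.21; payment $502.21; balance $1,194.00

$502.21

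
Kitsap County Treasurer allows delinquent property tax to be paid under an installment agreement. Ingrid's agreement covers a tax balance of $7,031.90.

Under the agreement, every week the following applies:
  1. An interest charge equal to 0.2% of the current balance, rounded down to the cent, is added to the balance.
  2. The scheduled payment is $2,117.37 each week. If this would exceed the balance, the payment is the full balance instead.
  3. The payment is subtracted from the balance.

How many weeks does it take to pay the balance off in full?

# | Opening | Interest | Payment | End bal
1 | $7,031.90 | $14.06 | $2,117.37 | $4,928.59
2 | $4,928.59 | $9.85 | $2,117.37 | $2,821.07
3 | $2,821.07 | $5.64 | $2,117.37 | $709.34
4 | $709.34 | $1.41 | $710.75 | $0.00
Balance reaches $0.00 in week 4.

4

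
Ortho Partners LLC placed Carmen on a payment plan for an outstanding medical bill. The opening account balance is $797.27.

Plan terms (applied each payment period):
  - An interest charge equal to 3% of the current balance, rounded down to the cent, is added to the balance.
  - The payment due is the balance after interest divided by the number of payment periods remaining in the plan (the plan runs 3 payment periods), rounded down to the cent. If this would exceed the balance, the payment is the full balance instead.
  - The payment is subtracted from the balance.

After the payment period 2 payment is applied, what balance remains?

Payment period 1: opening $797.27; interest $23.91 → $821.18; payment $273.72; balance $547.46
Payment period 2: opening $547.46; interest $16.42 → $563.88; payment $281.94; balance $281.94

$281.94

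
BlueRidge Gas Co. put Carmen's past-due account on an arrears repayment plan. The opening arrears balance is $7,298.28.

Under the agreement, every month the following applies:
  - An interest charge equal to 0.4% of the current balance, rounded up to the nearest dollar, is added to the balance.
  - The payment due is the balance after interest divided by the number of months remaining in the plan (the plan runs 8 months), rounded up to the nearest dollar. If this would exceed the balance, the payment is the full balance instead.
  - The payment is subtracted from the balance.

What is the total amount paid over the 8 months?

$7,435.28

# | Opening | Interest | Payment | End bal
1 | $7,298.28 | $30.00 | $917.00 | $6,411.28
2 | $6,411.28 | $26.00 | $920.00 | $5,517.28
3 | $5,517.28 | $23.00 | $924.00 | $4,616.28
4 | $4,616.28 | $19.00 | $928.00 | $3,707.28
5 | $3,707.28 | $15.00 | $931.00 | $2,791.28
6 | $2,791.28 | $12.00 | $935.00 | $1,868.28
7 | $1,868.28 | $8.00 | $939.00 | $937.28
8 | $937.28 | $4.00 | $941.28 | $0.00
Total paid: $7,435.28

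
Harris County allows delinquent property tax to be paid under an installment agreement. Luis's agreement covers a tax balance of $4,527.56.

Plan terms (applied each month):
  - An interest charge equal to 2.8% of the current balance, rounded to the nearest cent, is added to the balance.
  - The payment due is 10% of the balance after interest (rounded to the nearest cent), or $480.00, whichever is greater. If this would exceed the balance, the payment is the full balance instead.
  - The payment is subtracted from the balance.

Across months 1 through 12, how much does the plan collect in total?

$5,331.10

Month 1: $4,527.56 +$126.77 interest = $4,654.33; pay $480.00 → $4,174.33
Month 2: $4,174.33 +$116.88 interest = $4,291.21; pay $480.00 → $3,811.21
Month 3: $3,811.21 +$106.71 interest = $3,917.92; pay $480.00 → $3,437.92
Month 4: $3,437.92 +$96.26 interest = $3,534.18; pay $480.00 → $3,054.18
Month 5: $3,054.18 +$85.52 interest = $3,139.70; pay $480.00 → $2,659.70
Month 6: $2,659.70 +$74.47 interest = $2,734.17; pay $480.00 → $2,254.17
Month 7: $2,254.17 +$63.12 interest = $2,317.29; pay $480.00 → $1,837.29
Month 8: $1,837.29 +$51.44 interest = $1,888.73; pay $480.00 → $1,408.73
Month 9: $1,408.73 +$39.44 interest = $1,448.17; pay $480.00 → $968.17
Month 10: $968.17 +$27.11 interest = $995.28; pay $480.00 → $515.28
Month 11: $515.28 +$14.43 interest = $529.71; pay $480.00 → $49.71
Month 12: $49.71 +$1.39 interest = $51.10; pay $51.10 → $0.00
Total paid: $5,331.10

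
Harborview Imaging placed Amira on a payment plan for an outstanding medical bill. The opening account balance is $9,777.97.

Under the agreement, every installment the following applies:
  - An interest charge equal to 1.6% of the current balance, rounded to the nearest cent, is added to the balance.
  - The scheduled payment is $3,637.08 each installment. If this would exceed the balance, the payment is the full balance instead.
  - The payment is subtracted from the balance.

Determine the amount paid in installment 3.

Installment 1: opening $9,777.97; interest $156.45 → $9,934.42; payment $3,637.08; balance $6,297.34
Installment 2: opening $6,297.34; interest $100.76 → $6,398.10; payment $3,637.08; balance $2,761.02
Installment 3: opening $2,761.02; interest $44.18 → $2,805.20; payment $2,805.20; balance $0.00

$2,805.20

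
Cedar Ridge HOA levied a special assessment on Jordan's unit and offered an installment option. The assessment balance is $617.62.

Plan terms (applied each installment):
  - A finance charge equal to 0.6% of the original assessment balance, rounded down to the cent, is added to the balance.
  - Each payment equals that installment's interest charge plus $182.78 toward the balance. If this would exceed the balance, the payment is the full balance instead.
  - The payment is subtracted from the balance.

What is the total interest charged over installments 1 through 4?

Installment 1: $617.62 +$3.70 interest = $621.32; pay $186.48 → $434.84
Installment 2: $434.84 +$3.70 interest = $438.54; pay $186.48 → $252.06
Installment 3: $252.06 +$3.70 interest = $255.76; pay $186.48 → $69.28
Installment 4: $69.28 +$3.70 interest = $72.98; pay $72.98 → $0.00
Total interest: $3.70 + $3.70 + $3.70 + $3.70 = $14.80

$14.80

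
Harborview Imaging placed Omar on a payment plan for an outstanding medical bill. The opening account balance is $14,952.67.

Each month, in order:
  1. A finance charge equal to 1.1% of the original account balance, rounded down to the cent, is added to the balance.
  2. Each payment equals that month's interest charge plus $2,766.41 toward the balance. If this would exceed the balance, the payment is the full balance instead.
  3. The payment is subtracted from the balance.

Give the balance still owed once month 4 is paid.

Month 1: $14,952.67 +$164.47 interest = $15,117.14; pay $2,930.88 → $12,186.26
Month 2: $12,186.26 +$164.47 interest = $12,350.73; pay $2,930.88 → $9,419.85
Month 3: $9,419.85 +$164.47 interest = $9,584.32; pay $2,930.88 → $6,653.44
Month 4: $6,653.44 +$164.47 interest = $6,817.91; pay $2,930.88 → $3,887.03

$3,887.03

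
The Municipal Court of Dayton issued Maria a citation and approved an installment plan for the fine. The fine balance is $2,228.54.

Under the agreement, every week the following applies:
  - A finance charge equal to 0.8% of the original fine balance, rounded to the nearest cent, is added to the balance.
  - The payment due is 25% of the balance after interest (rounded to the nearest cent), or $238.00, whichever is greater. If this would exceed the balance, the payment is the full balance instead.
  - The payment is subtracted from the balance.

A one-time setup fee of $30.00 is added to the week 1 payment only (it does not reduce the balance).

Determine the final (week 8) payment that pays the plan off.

Week 1: opening $2,228.54; interest $17.83 → $2,246.37; payment $561.59 (+ $30.00 fee); balance $1,684.78
Week 2: opening $1,684.78; interest $17.83 → $1,702.61; payment $425.65; balance $1,276.96
Week 3: opening $1,276.96; interest $17.83 → $1,294.79; payment $323.70; balance $971.09
Week 4: opening $971.09; interest $17.83 → $988.92; payment $247.23; balance $741.69
Week 5: opening $741.69; interest $17.83 → $759.52; payment $238.00; balance $521.52
Week 6: opening $521.52; interest $17.83 → $539.35; payment $238.00; balance $301.35
Week 7: opening $301.35; interest $17.83 → $319.18; payment $238.00; balance $81.18
Week 8: opening $81.18; interest $17.83 → $99.01; payment $99.01; balance $0.00

$99.01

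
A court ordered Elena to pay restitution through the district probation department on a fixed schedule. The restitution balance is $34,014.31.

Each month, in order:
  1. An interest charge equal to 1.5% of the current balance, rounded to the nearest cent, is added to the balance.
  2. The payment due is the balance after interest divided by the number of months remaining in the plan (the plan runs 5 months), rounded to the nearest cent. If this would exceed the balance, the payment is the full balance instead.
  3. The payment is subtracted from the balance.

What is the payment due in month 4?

$7,220.31

Month 1: opening $34,014.31; interest $510.21 → $34,524.52; payment $6,904.90; balance $27,619.62
Month 2: opening $27,619.62; interest $414.29 → $28,033.91; payment $7,008.48; balance $21,025.43
Month 3: opening $21,025.43; interest $315.38 → $21,340.81; payment $7,113.60; balance $14,227.21
Month 4: opening $14,227.21; interest $213.41 → $14,440.62; payment $7,220.31; balance $7,220.31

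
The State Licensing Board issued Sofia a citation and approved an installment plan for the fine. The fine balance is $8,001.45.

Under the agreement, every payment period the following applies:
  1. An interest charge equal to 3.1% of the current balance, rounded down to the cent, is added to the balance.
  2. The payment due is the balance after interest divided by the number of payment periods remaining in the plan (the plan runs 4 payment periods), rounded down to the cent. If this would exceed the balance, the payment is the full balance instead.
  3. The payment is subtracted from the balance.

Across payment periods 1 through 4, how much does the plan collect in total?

$8,641.07

Payment period 1: opening $8,001.45; interest $248.04 → $8,249.49; payment $2,062.37; balance $6,187.12
Payment period 2: opening $6,187.12; interest $191.80 → $6,378.92; payment $2,126.30; balance $4,252.62
Payment period 3: opening $4,252.62; interest $131.83 → $4,384.45; payment $2,192.22; balance $2,192.23
Payment period 4: opening $2,192.23; interest $67.95 → $2,260.18; payment $2,260.18; balance $0.00
Total paid: $8,641.07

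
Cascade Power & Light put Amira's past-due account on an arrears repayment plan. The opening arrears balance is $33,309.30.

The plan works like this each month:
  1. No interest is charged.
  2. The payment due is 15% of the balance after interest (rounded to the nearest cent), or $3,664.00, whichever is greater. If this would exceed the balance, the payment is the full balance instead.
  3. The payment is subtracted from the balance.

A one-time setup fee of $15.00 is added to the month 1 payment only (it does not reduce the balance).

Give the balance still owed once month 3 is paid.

$20,401.96

Month 1: opening $33,309.30; payment $4,996.40 (+ $15.00 fee); balance $28,312.90
Month 2: opening $28,312.90; payment $4,246.94; balance $24,065.96
Month 3: opening $24,065.96; payment $3,664.00; balance $20,401.96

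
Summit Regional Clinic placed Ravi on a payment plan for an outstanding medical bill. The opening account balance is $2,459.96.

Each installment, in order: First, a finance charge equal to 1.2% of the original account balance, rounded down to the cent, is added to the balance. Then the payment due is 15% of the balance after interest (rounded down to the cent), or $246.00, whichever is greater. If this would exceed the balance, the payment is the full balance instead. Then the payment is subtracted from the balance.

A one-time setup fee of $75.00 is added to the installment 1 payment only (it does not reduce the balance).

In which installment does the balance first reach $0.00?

Installment 1: opening $2,459.96; interest $29.51 → $2,489.47; payment $373.42 (+ $75.00 fee); balance $2,116.05
Installment 2: opening $2,116.05; interest $29.51 → $2,145.56; payment $321.83; balance $1,823.73
Installment 3: opening $1,823.73; interest $29.51 → $1,853.24; payment $277.98; balance $1,575.26
Installment 4: opening $1,575.26; interest $29.51 → $1,604.77; payment $246.00; balance $1,358.77
Installment 5: opening $1,358.77; interest $29.51 → $1,388.28; payment $246.00; balance $1,142.28
Installment 6: opening $1,142.28; interest $29.51 → $1,171.79; payment $246.00; balance $925.79
Installment 7: opening $925.79; interest $29.51 → $955.30; payment $246.00; balance $709.30
Installment 8: opening $709.30; interest $29.51 → $738.81; payment $246.00; balance $492.81
Installment 9: opening $492.81; interest $29.51 → $522.32; payment $246.00; balance $276.32
Installment 10: opening $276.32; interest $29.51 → $305.83; payment $246.00; balance $59.83
Installment 11: opening $59.83; interest $29.51 → $89.34; payment $89.34; balance $0.00
Balance reaches $0.00 in installment 11.

11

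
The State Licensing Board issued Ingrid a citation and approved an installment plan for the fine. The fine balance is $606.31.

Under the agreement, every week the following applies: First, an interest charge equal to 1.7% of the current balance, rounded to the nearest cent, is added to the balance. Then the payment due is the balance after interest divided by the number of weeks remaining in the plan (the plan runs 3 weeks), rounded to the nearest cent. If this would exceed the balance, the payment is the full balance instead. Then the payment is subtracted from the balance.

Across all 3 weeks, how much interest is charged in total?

$20.85

Week 1: $606.31 +$10.31 interest = $616.62; pay $205.54 → $411.08
Week 2: $411.08 +$6.99 interest = $418.07; pay $209.04 → $209.03
Week 3: $209.03 +$3.55 interest = $212.58; pay $212.58 → $0.00
Total interest: $10.31 + $6.99 + $3.55 = $20.85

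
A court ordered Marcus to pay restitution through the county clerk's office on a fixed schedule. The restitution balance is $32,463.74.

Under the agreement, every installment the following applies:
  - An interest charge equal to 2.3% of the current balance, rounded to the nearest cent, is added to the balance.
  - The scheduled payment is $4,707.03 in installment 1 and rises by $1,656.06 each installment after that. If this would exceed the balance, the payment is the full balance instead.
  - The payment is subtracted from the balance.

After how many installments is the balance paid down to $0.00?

# | Opening | Interest | Payment | End bal
1 | $32,463.74 | $746.67 | $4,707.03 | $28,503.38
2 | $28,503.38 | $655.58 | $6,363.09 | $22,795.87
3 | $22,795.87 | $524.31 | $8,019.15 | $15,301.03
4 | $15,301.03 | $351.92 | $9,675.21 | $5,977.74
5 | $5,977.74 | $137.49 | $6,115.23 | $0.00
Balance reaches $0.00 in installment 5.

5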